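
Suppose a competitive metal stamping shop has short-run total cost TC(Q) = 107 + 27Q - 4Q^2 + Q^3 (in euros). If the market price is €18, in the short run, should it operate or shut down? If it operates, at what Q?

Shut down

Variable cost is VC = 27Q - 4Q^2 + Q^3, so AVC = VC/Q = 27 - 4Q + Q^2 and MC = dTC/dQ = 27 - 8Q + 3Q^2.
AVC is minimized where dAVC/dQ = -4 + 2Q = 0, at Q = 2; min AVC = 27 - 4·2 + 2^2 = €23.
Since P = €18 < min AVC = €23, price fails to cover variable cost at any output.
Shutting down limits the loss to fixed cost, €107.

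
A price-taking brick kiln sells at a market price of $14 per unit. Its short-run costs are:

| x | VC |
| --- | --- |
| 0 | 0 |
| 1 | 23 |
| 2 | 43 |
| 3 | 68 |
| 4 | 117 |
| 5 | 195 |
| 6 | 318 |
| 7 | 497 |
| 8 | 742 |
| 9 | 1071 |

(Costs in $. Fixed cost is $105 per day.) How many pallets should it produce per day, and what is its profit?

x = 0 (shut down); profit = -$105

Profit at each row (π = 14x − TC): x=0: -105; x=1: -114; x=2: -120; x=3: -131; x=4: -166; x=5: -230; x=6: -339; x=7: -504; x=8: -735; x=9: -1050.
Profit is highest at x = 0. Equivalently, the lowest AVC in the table is 43/2 ≈ $21.50 at x = 2, and P = $14 falls below it — price never covers variable cost, so the firm shuts down and loses only its fixed cost.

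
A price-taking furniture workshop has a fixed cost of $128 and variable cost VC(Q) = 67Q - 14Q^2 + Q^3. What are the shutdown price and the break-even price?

Shutdown price = $18; break-even price = $35

Shutdown price = min AVC. AVC = 67 - 14Q + Q^2, with vertex at Q = 7 and minimum $18.
ATC = 128/Q + 67 - 14Q + Q^2. Setting dATC/dQ = −128/Q^2 − 14 + 2Q = 0 gives Q = 8 (since 2·8^3 − 14·8^2 = 128).
min ATC = 128/8 + 67 − 14·8 + 8^2 = $35. That is the break-even price.
For $18 ≤ P < $35 the firm produces at a loss; below $18 it shuts down.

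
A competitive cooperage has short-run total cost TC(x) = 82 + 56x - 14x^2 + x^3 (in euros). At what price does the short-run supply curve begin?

The shutdown price is the minimum of AVC. VC = 56x - 14x^2 + x^3, so AVC = 56 - 14x + x^2.
dAVC/dx = -14 + 2x = 0 gives x = 7. min AVC = 56 - 14·7 + 7^2 = 7.
For P < €7 the firm produces nothing.

€7 per unit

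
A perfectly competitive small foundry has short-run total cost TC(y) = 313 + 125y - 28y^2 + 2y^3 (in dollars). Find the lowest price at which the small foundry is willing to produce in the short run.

$27 per unit

Short-run supply begins at min AVC. From VC = 125y - 28y^2 + 2y^3, AVC = 125 - 28y + 2y^2.
dAVC/dy = -28 + 4y = 0 gives y = 7. min AVC = 125 - 28·7 + 2·7^2 = 27.
So the shutdown price is $27.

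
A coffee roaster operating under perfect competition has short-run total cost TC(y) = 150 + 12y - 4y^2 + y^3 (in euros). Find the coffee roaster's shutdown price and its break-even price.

Shutdown price = €8; break-even price = €47

AVC = 12 - 4y + y^2; minimized at y = 2, giving min AVC = €8. That is the shutdown price.
ATC = 150/y + 12 - 4y + y^2. Setting dATC/dy = −150/y^2 − 4 + 2y = 0 gives y = 5 (since 2·5^3 − 4·5^2 = 150).
min ATC = 150/5 + 12 − 4·5 + 5^2 = €47. That is the break-even price.
For €8 ≤ P < €47 the firm produces at a loss; below €8 it shuts down.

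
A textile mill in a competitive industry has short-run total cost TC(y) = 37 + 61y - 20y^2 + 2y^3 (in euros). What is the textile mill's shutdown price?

€11 per unit

Short-run supply begins at min AVC. From VC = 61y - 20y^2 + 2y^3, AVC = 61 - 20y + 2y^2.
At the minimum of AVC, MC = AVC. MC = 61 - 40y + 6y^2; setting MC = AVC gives 4y^2 - 20y = 0, so y = 5. min AVC = 11.
So the shutdown price is €11.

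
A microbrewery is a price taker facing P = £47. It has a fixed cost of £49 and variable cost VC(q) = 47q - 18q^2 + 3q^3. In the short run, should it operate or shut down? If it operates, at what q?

Produce at q = 4

Strip out fixed cost: VC = 47q - 18q^2 + 3q^3. Then AVC = 47 - 18q + 3q^2 and MC = 47 - 36q + 9q^2.
AVC hits its minimum where MC = AVC, at q = 3, giving min AVC = 47 - 18·3 + 3·3^2 = £20.
P = £47 exceeds min AVC = £20, so the firm stays open.
Solving P = MC: -36q + 9q^2 = 0 ⇒ q = 0 or 4. On the upward-sloping branch, q* = 4.
Check: AVC at q = 4 is £23 ≤ P, so revenue covers variable cost.
Profit = P·q − TC = 47·4 − 141 = £47.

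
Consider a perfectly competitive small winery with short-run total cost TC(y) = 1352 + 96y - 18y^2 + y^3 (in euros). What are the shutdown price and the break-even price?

Shutdown price = €15; break-even price = €135

AVC = 96 - 18y + y^2; minimized at y = 9, giving min AVC = €15. That is the shutdown price.
ATC = 1352/y + 96 - 18y + y^2. Setting dATC/dy = −1352/y^2 − 18 + 2y = 0 gives y = 13 (since 2·13^3 − 18·13^2 = 1352).
min ATC = 1352/13 + 96 − 18·13 + 13^2 = €135. That is the break-even price.
Between these two prices the firm operates at a loss; above €135 it earns a profit.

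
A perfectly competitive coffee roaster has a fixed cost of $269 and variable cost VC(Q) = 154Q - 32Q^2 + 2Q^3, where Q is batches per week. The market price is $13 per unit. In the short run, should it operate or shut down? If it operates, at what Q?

From TC, MC = TC'(Q) = 154 - 64Q + 6Q^2 and AVC = VC/Q = 154 - 32Q + 2Q^2.
The AVC parabola has its vertex at Q = 32/4 = 8, where AVC = 154 - 32·8 + 2·8^2 = $26.
Since P = $13 < min AVC = $26, price fails to cover variable cost at any output.
Shutting down limits the loss to fixed cost, $269.

Shut down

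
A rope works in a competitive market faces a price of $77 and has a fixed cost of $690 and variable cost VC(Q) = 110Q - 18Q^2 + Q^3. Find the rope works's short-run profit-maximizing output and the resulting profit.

AVC = 110 - 18Q + Q^2; min AVC = $29 at Q = 9. Since P = $77 ≥ min AVC, the firm produces.
MC = 110 - 36Q + 3Q^2. Setting P = MC and taking the root on the rising branch gives Q* = 11.
TR = 77·11 = 847. TC = 690 + 363 = 1053. Profit = 847 − 1053 = -$206.
Shutting down would mean losing the fixed cost of $690, so operating at a loss of $206 is better by $484.

Profit = -$206 at Q = 11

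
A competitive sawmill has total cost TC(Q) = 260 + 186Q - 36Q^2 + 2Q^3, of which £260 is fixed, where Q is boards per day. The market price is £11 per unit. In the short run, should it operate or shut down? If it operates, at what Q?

From TC, MC = TC'(Q) = 186 - 72Q + 6Q^2 and AVC = VC/Q = 186 - 36Q + 2Q^2.
The AVC parabola has its vertex at Q = 36/4 = 9, where AVC = 186 - 36·9 + 2·9^2 = £24.
Since P = £11 < min AVC = £24, price fails to cover variable cost at any output.
Best response: produce nothing and absorb the £260 fixed cost.

Shut down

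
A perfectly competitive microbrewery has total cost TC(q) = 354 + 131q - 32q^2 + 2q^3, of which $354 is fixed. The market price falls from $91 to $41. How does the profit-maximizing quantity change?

Output falls from 10 to 9

AVC = 131 - 32q + 2q^2, minimized at q = 8 where min AVC = $3. MC = 131 - 64q + 6q^2.
At P = $91 ≥ min AVC, set P = MC on the rising branch: q = 10.
At P = $41 ≥ min AVC, set P = MC: q = 9. The firm stays open but cuts output.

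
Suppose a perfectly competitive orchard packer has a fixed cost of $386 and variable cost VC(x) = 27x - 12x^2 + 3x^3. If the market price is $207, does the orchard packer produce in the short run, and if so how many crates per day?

Strip out fixed cost: VC = 27x - 12x^2 + 3x^3. Then AVC = 27 - 12x + 3x^2 and MC = 27 - 24x + 9x^2.
The AVC parabola has its vertex at x = 12/6 = 2, where AVC = 27 - 12·2 + 3·2^2 = $15.
P = $207 exceeds min AVC = $15, so the firm stays open.
Solving P = MC: -180 - 24x + 9x^2 = 0 ⇒ x = -10/3 or 6. On the upward-sloping branch, x* = 6.
Check: AVC at x = 6 is $63 ≤ P, so revenue covers variable cost.
Profit = P·x − TC = 207·6 − 764 = $478.

Produce at x = 6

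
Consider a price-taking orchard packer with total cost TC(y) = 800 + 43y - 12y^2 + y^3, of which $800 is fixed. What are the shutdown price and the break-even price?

Shutdown price = $7; break-even price = $103

AVC = 43 - 12y + y^2; minimized at y = 6, giving min AVC = $7. That is the shutdown price.
ATC = 800/y + 43 - 12y + y^2. Setting dATC/dy = −800/y^2 − 12 + 2y = 0 gives y = 10 (since 2·10^3 − 12·10^2 = 800).
min ATC = 800/10 + 43 − 12·10 + 10^2 = $103. That is the break-even price.
Between these two prices the firm operates at a loss; above $103 it earns a profit.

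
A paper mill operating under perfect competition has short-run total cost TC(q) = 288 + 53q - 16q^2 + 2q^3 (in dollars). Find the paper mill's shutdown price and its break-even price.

Shutdown price = $21; break-even price = $77

Shutdown price = min AVC. AVC = 53 - 16q + 2q^2, with vertex at q = 4 and minimum $21.
ATC = 288/q + 53 - 16q + 2q^2. Setting dATC/dq = −288/q^2 − 16 + 4q = 0 gives q = 6 (since 4·6^3 − 16·6^2 = 288).
min ATC = 288/6 + 53 − 16·6 + 2·6^2 = $77. That is the break-even price.
For $21 ≤ P < $77 the firm produces at a loss; below $21 it shuts down.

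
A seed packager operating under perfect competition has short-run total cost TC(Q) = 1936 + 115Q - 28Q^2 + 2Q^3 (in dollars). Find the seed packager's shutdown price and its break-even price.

Shutdown price = $17; break-even price = $225

Shutdown price = min AVC. AVC = 115 - 28Q + 2Q^2, with vertex at Q = 7 and minimum $17.
ATC = 1936/Q + 115 - 28Q + 2Q^2. Setting dATC/dQ = −1936/Q^2 − 28 + 4Q = 0 gives Q = 11 (since 4·11^3 − 28·11^2 = 1936).
min ATC = 1936/11 + 115 − 28·11 + 2·11^2 = $225. That is the break-even price.
Between these two prices the firm operates at a loss; above $225 it earns a profit.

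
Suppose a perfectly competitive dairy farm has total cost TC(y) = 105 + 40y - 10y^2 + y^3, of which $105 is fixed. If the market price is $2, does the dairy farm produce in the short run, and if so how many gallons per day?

Shut down

Strip out fixed cost: VC = 40y - 10y^2 + y^3. Then AVC = 40 - 10y + y^2 and MC = 40 - 20y + 3y^2.
The AVC parabola has its vertex at y = 10/2 = 5, where AVC = 40 - 10·5 + 5^2 = $15.
With P < min AVC ($2 < $15), every unit sold adds to the loss.
Shutting down limits the loss to fixed cost, $105.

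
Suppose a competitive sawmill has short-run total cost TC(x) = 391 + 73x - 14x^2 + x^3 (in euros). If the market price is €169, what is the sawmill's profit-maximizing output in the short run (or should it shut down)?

Variable cost is VC = 73x - 14x^2 + x^3, so AVC = VC/x = 73 - 14x + x^2 and MC = dTC/dx = 73 - 28x + 3x^2.
AVC is minimized where dAVC/dx = -14 + 2x = 0, at x = 7; min AVC = 73 - 14·7 + 7^2 = €24.
Because €169 ≥ €24, revenue can cover variable cost; the firm operates.
Set P = MC: 169 = 73 - 28x + 3x^2 → -96 - 28x + 3x^2 = 0. The roots are x = -8/3 and x = 12; the profit-maximizing output is on the rising part of MC, so x* = 12.
Check: AVC at x = 12 is €49 ≤ P, so revenue covers variable cost.
Profit = P·x − TC = 169·12 − 979 = €1049.

Produce at x = 12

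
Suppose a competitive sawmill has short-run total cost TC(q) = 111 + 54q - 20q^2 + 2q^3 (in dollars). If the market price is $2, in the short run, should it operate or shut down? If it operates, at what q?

Strip out fixed cost: VC = 54q - 20q^2 + 2q^3. Then AVC = 54 - 20q + 2q^2 and MC = 54 - 40q + 6q^2.
AVC hits its minimum where MC = AVC, at q = 5, giving min AVC = 54 - 20·5 + 2·5^2 = $4.
P = $2 lies below min AVC = $4; no output level covers variable cost.
The firm minimizes its loss by shutting down and losing only its fixed cost of $111.

Shut down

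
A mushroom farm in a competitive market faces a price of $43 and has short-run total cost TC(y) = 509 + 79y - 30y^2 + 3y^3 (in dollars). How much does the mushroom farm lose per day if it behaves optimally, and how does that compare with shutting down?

Profit = -$293 at y = 6

AVC = 79 - 30y + 3y^2; min AVC = $4 at y = 5. Since P = $43 ≥ min AVC, the firm produces.
MC = 79 - 60y + 9y^2. Setting P = MC and taking the root on the rising branch gives y* = 6.
TR = 43·6 = 258. TC = 509 + 42 = 551. Profit = 258 − 551 = -$293.
By producing, the firm covers all variable cost plus $216 of fixed cost; shutting down would lose the full $509.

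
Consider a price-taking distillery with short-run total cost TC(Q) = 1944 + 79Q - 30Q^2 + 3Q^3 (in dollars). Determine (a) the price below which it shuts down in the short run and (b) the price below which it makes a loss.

Shutdown price = min AVC. AVC = 79 - 30Q + 3Q^2, with vertex at Q = 5 and minimum $4.
ATC = 1944/Q + 79 - 30Q + 3Q^2. Setting dATC/dQ = −1944/Q^2 − 30 + 6Q = 0 gives Q = 9 (since 6·9^3 − 30·9^2 = 1944).
min ATC = 1944/9 + 79 − 30·9 + 3·9^2 = $268. That is the break-even price.
Between these two prices the firm operates at a loss; above $268 it earns a profit.

Shutdown price = $4; break-even price = $268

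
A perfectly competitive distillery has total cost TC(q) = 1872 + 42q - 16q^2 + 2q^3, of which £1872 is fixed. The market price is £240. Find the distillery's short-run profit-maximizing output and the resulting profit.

AVC = 42 - 16q + 2q^2; min AVC = £10 at q = 4. Since P = £240 ≥ min AVC, the firm produces.
MC = 42 - 32q + 6q^2. Setting P = MC and taking the root on the rising branch gives q* = 9.
TR = 240·9 = 2160. TC = 1872 + 540 = 2412. Profit = 2160 − 2412 = -£252.
That loss of £252 beats the £1872 the firm would lose by shutting down; producing recovers £1620 of fixed cost.

Profit = -£252 at q = 9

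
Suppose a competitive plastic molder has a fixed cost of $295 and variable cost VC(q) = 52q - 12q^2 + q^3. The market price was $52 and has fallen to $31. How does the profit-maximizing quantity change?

MC = 52 - 24q + 3q^2; the shutdown threshold is min AVC = $16 (at q = 6).
At P = $52 ≥ min AVC, set P = MC on the rising branch: q = 8.
At P = $31 ≥ min AVC, set P = MC: q = 7. The firm stays open but cuts output.

Output falls from 8 to 7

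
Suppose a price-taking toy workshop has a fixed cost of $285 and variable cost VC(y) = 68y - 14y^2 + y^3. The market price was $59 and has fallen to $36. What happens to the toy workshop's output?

AVC = 68 - 14y + y^2, minimized at y = 7 where min AVC = $19. MC = 68 - 28y + 3y^2.
With P = $59 above the shutdown price, P = MC gives y = 9.
At P = $36 ≥ min AVC, set P = MC: y = 8. The firm stays open but cuts output.

Output falls from 9 to 8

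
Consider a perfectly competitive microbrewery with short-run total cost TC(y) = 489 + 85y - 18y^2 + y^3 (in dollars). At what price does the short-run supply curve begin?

Short-run supply begins at min AVC. From VC = 85y - 18y^2 + y^3, AVC = 85 - 18y + y^2.
dAVC/dy = -18 + 2y = 0 gives y = 9. min AVC = 85 - 18·9 + 9^2 = 4.
For P < $4 the firm produces nothing.

$4 per unit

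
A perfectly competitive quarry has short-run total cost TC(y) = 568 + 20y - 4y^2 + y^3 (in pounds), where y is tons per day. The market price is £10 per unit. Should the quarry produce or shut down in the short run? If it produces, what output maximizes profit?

Shut down

Variable cost is VC = 20y - 4y^2 + y^3, so AVC = VC/y = 20 - 4y + y^2 and MC = dTC/dy = 20 - 8y + 3y^2.
AVC hits its minimum where MC = AVC, at y = 2, giving min AVC = 20 - 4·2 + 2^2 = £16.
Since P = £10 < min AVC = £16, price fails to cover variable cost at any output.
Shutting down limits the loss to fixed cost, £568.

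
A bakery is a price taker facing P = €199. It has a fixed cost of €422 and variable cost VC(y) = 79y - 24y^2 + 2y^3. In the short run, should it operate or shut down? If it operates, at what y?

Produce at y = 10

Strip out fixed cost: VC = 79y - 24y^2 + 2y^3. Then AVC = 79 - 24y + 2y^2 and MC = 79 - 48y + 6y^2.
AVC hits its minimum where MC = AVC, at y = 6, giving min AVC = 79 - 24·6 + 2·6^2 = €7.
Because €199 ≥ €7, revenue can cover variable cost; the firm operates.
Solving P = MC: -120 - 48y + 6y^2 = 0 ⇒ y = -2 or 10. On the upward-sloping branch, y* = 10.
Check: AVC at y = 10 is €39 ≤ P, so revenue covers variable cost.
Profit = P·y − TC = 199·10 − 812 = €1178.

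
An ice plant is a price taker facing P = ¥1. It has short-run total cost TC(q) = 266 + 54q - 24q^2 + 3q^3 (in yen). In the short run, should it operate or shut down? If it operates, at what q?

Shut down

From TC, MC = TC'(q) = 54 - 48q + 9q^2 and AVC = VC/q = 54 - 24q + 3q^2.
The AVC parabola has its vertex at q = 24/6 = 4, where AVC = 54 - 24·4 + 3·4^2 = ¥6.
With P < min AVC (¥1 < ¥6), every unit sold adds to the loss.
Best response: produce nothing and absorb the ¥266 fixed cost.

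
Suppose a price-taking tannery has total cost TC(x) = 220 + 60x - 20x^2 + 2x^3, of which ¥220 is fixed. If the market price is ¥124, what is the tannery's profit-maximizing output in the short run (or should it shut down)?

Produce at x = 8

Strip out fixed cost: VC = 60x - 20x^2 + 2x^3. Then AVC = 60 - 20x + 2x^2 and MC = 60 - 40x + 6x^2.
AVC is minimized where dAVC/dx = -20 + 4x = 0, at x = 5; min AVC = 60 - 20·5 + 2·5^2 = ¥10.
Because ¥124 ≥ ¥10, revenue can cover variable cost; the firm operates.
P = MC gives -64 - 40x + 6x^2 = 0, with roots -4/3 and 8. Take the larger (rising MC): x* = 8.
Check: AVC at x = 8 is ¥28 ≤ P, so revenue covers variable cost.
Profit = P·x − TC = 124·8 − 444 = ¥548.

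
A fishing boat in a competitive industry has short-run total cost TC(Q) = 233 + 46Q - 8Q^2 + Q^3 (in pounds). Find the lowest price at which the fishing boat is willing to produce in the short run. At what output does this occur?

The shutdown price is the minimum of AVC. VC = 46Q - 8Q^2 + Q^3, so AVC = 46 - 8Q + Q^2.
At the minimum of AVC, MC = AVC. MC = 46 - 16Q + 3Q^2; setting MC = AVC gives 2Q^2 - 8Q = 0, so Q = 4. min AVC = 30.
So the shutdown price is £30.

£30 per unit, at Q = 4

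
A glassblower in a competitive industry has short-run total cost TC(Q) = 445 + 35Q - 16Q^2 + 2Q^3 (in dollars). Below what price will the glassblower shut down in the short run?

$3 per unit

Short-run supply begins at min AVC. From VC = 35Q - 16Q^2 + 2Q^3, AVC = 35 - 16Q + 2Q^2.
At the minimum of AVC, MC = AVC. MC = 35 - 32Q + 6Q^2; setting MC = AVC gives 4Q^2 - 16Q = 0, so Q = 4. min AVC = 3.
For P < $3 the firm produces nothing.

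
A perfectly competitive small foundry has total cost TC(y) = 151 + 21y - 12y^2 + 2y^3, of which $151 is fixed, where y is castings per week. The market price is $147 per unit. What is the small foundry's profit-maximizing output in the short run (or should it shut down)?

Produce at y = 7

From TC, MC = TC'(y) = 21 - 24y + 6y^2 and AVC = VC/y = 21 - 12y + 2y^2.
AVC is minimized where dAVC/dy = -12 + 4y = 0, at y = 3; min AVC = 21 - 12·3 + 2·3^2 = $3.
Because $147 ≥ $3, revenue can cover variable cost; the firm operates.
Set P = MC: 147 = 21 - 24y + 6y^2 → -126 - 24y + 6y^2 = 0. The roots are y = -3 and y = 7; the profit-maximizing output is on the rising part of MC, so y* = 7.
Check: AVC at y = 7 is $35 ≤ P, so revenue covers variable cost.
Profit = P·y − TC = 147·7 − 396 = $633.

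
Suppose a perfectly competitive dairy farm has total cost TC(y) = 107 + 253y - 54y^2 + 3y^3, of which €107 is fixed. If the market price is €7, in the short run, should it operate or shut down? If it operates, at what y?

Shut down

Strip out fixed cost: VC = 253y - 54y^2 + 3y^3. Then AVC = 253 - 54y + 3y^2 and MC = 253 - 108y + 9y^2.
The AVC parabola has its vertex at y = 54/6 = 9, where AVC = 253 - 54·9 + 3·9^2 = €10.
Since P = €7 < min AVC = €10, price fails to cover variable cost at any output.
Best response: produce nothing and absorb the €107 fixed cost.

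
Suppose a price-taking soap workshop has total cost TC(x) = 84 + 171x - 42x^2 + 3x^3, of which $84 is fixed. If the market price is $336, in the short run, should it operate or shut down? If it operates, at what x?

From TC, MC = TC'(x) = 171 - 84x + 9x^2 and AVC = VC/x = 171 - 42x + 3x^2.
AVC hits its minimum where MC = AVC, at x = 7, giving min AVC = 171 - 42·7 + 3·7^2 = $24.
P = $336 exceeds min AVC = $24, so the firm stays open.
Set P = MC: 336 = 171 - 84x + 9x^2 → -165 - 84x + 9x^2 = 0. The roots are x = -5/3 and x = 11; the profit-maximizing output is on the rising part of MC, so x* = 11.
Check: AVC at x = 11 is $72 ≤ P, so revenue covers variable cost.
Profit = P·x − TC = 336·11 − 876 = $2820.

Produce at x = 11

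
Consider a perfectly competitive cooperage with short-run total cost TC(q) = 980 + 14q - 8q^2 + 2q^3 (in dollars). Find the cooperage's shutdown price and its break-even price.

AVC = 14 - 8q + 2q^2; minimized at q = 2, giving min AVC = $6. That is the shutdown price.
ATC = 980/q + 14 - 8q + 2q^2. Setting dATC/dq = −980/q^2 − 8 + 4q = 0 gives q = 7 (since 4·7^3 − 8·7^2 = 980).
min ATC = 980/7 + 14 − 8·7 + 2·7^2 = $196. That is the break-even price.
For $6 ≤ P < $196 the firm produces at a loss; below $6 it shuts down.

Shutdown price = $6; break-even price = $196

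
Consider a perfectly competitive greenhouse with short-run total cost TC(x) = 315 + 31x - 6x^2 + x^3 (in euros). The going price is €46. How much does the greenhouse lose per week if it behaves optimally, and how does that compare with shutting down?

Profit = -€215 at x = 5

AVC = 31 - 6x + x^2; min AVC = €22 at x = 3. Since P = €46 ≥ min AVC, the firm produces.
With MC = 31 - 12x + 3x^2, P = MC on the upward-sloping part at x* = 5.
TR = 46·5 = 230. TC = 315 + 130 = 445. Profit = 230 − 445 = -€215.
Shutting down would mean losing the fixed cost of €315, so operating at a loss of €215 is better by €100.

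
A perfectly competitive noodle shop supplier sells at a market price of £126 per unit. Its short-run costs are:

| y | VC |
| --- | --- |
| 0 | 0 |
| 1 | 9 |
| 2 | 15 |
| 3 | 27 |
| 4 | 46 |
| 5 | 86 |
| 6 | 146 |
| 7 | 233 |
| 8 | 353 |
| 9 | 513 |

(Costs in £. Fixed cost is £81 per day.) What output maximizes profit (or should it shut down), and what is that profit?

y = 8; profit = £574

Tabulate TR − TC: y=0: -81; y=1: 36; y=2: 156; y=3: 270; y=4: 377; y=5: 463; y=6: 529; y=7: 568; y=8: 574; y=9: 540.
Profit is maximized at y = 8. AVC there is 353/8 = £44.12 ≤ P, so producing beats shutting down (which would give -£81).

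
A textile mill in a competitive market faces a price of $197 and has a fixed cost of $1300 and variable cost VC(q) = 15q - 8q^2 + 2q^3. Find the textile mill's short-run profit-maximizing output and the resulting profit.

Profit = -$320 at q = 7

AVC = 15 - 8q + 2q^2; min AVC = $7 at q = 2. Since P = $197 ≥ min AVC, the firm produces.
MC = 15 - 16q + 6q^2. Setting P = MC and taking the root on the rising branch gives q* = 7.
TR = 197·7 = 1379. TC = 1300 + 399 = 1699. Profit = 1379 − 1699 = -$320.
That loss of $320 beats the $1300 the firm would lose by shutting down; producing recovers $980 of fixed cost.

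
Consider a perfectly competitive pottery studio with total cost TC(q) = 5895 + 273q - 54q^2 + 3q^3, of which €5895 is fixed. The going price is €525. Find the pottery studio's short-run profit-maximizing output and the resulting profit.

AVC = 273 - 54q + 3q^2 has its minimum €30 at q = 9; price €525 clears that bar, so the firm operates.
MC = 273 - 108q + 9q^2. Setting P = MC and taking the root on the rising branch gives q* = 14.
TR = 525·14 = 7350. TC = 5895 + 1470 = 7365. Profit = 7350 − 7365 = -€15.
By producing, the firm covers all variable cost plus €5880 of fixed cost; shutting down would lose the full €5895.

Profit = -€15 at q = 14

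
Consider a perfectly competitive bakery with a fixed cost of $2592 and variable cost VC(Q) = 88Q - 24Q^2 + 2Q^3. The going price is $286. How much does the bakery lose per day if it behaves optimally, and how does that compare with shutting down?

Profit = -$172 at Q = 11

AVC = 88 - 24Q + 2Q^2; min AVC = $16 at Q = 6. Since P = $286 ≥ min AVC, the firm produces.
With MC = 88 - 48Q + 6Q^2, P = MC on the upward-sloping part at Q* = 11.
TR = 286·11 = 3146. TC = 2592 + 726 = 3318. Profit = 3146 − 3318 = -$172.
That loss of $172 beats the $2592 the firm would lose by shutting down; producing recovers $2420 of fixed cost.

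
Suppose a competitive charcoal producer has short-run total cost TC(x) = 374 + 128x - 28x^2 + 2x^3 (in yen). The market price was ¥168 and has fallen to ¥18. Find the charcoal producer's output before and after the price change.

AVC = 128 - 28x + 2x^2, minimized at x = 7 where min AVC = ¥30. MC = 128 - 56x + 6x^2.
At P = ¥168 ≥ min AVC, set P = MC on the rising branch: x = 10.
At P = ¥18 < min AVC = ¥30, price no longer covers variable cost at any output, so the firm shuts down: x = 0.

Output falls from 10 to 0 (the firm shuts down)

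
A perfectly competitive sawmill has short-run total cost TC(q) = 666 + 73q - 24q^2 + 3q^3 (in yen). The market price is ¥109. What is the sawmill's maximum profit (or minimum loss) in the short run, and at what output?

Profit = -¥234 at q = 6

AVC = 73 - 24q + 3q^2; min AVC = ¥25 at q = 4. Since P = ¥109 ≥ min AVC, the firm produces.
MC = 73 - 48q + 9q^2. Setting P = MC and taking the root on the rising branch gives q* = 6.
TR = 109·6 = 654. TC = 666 + 222 = 888. Profit = 654 − 888 = -¥234.
That loss of ¥234 beats the ¥666 the firm would lose by shutting down; producing recovers ¥432 of fixed cost.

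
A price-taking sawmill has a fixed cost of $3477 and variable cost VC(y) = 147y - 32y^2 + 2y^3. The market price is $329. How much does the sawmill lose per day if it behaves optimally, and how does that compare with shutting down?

Profit = -$97 at y = 13

AVC = 147 - 32y + 2y^2 has its minimum $19 at y = 8; price $329 clears that bar, so the firm operates.
With MC = 147 - 64y + 6y^2, P = MC on the upward-sloping part at y* = 13.
TR = 329·13 = 4277. TC = 3477 + 897 = 4374. Profit = 4277 − 4374 = -$97.
Shutting down would mean losing the fixed cost of $3477, so operating at a loss of $97 is better by $3380.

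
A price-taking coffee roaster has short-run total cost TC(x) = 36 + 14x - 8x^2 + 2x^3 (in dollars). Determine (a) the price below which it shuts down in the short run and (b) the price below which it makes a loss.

Shutdown price = min AVC. AVC = 14 - 8x + 2x^2, with vertex at x = 2 and minimum $6.
ATC = 36/x + 14 - 8x + 2x^2. Setting dATC/dx = −36/x^2 − 8 + 4x = 0 gives x = 3 (since 4·3^3 − 8·3^2 = 36).
min ATC = 36/3 + 14 − 8·3 + 2·3^2 = $20. That is the break-even price.
For $6 ≤ P < $20 the firm produces at a loss; below $6 it shuts down.

Shutdown price = $6; break-even price = $20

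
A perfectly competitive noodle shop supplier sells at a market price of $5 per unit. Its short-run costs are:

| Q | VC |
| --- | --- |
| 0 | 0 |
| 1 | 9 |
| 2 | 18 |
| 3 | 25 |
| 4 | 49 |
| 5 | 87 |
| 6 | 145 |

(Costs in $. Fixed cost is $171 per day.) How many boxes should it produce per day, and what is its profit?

Q = 0 (shut down); profit = -$171

Profit at each row (π = 5Q − TC): Q=0: -171; Q=1: -175; Q=2: -179; Q=3: -181; Q=4: -200; Q=5: -233; Q=6: -286.
Profit is highest at Q = 0. Equivalently, the lowest AVC in the table is 25/3 ≈ $8.33 at Q = 3, and P = $5 falls below it — price never covers variable cost, so the firm shuts down and loses only its fixed cost.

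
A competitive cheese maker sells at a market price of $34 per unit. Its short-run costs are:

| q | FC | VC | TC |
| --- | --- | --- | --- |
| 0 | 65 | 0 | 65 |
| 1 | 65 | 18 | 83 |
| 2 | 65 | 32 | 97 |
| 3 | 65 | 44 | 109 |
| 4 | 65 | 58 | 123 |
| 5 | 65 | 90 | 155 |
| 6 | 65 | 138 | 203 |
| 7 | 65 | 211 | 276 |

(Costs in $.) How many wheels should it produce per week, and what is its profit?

Tabulate TR − TC: q=0: -65; q=1: -49; q=2: -29; q=3: -7; q=4: 13; q=5: 15; q=6: 1; q=7: -38.
Profit is maximized at q = 5. AVC there is 90/5 = $18 ≤ P, so producing beats shutting down (which would give -$65).

q = 5; profit = $15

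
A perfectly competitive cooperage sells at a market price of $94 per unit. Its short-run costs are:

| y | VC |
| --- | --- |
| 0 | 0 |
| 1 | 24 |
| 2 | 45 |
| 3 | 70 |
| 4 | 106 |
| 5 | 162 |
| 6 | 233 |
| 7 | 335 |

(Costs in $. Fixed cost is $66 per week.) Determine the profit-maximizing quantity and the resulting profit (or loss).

y = 6; profit = $265

Tabulate TR − TC: y=0: -66; y=1: 4; y=2: 77; y=3: 146; y=4: 204; y=5: 242; y=6: 265; y=7: 257.
Profit is maximized at y = 6. AVC there is 233/6 = $38.83 ≤ P, so producing beats shutting down (which would give -$66).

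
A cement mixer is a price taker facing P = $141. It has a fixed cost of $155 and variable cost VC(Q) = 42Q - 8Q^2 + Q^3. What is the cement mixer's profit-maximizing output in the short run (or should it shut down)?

Strip out fixed cost: VC = 42Q - 8Q^2 + Q^3. Then AVC = 42 - 8Q + Q^2 and MC = 42 - 16Q + 3Q^2.
The AVC parabola has its vertex at Q = 8/2 = 4, where AVC = 42 - 8·4 + 4^2 = $26.
Since P = $141 ≥ min AVC = $26, price covers variable cost and the firm should produce.
P = MC gives -99 - 16Q + 3Q^2 = 0, with roots -11/3 and 9. Take the larger (rising MC): Q* = 9.
Check: AVC at Q = 9 is $51 ≤ P, so revenue covers variable cost.
Profit = P·Q − TC = 141·9 − 614 = $655.

Produce at Q = 9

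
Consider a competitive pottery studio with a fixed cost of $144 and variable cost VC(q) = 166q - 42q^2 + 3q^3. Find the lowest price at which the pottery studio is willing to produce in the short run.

Short-run supply begins at min AVC. From VC = 166q - 42q^2 + 3q^3, AVC = 166 - 42q + 3q^2.
At the minimum of AVC, MC = AVC. MC = 166 - 84q + 9q^2; setting MC = AVC gives 6q^2 - 42q = 0, so q = 7. min AVC = 19.
So the shutdown price is $19.

$19 per unit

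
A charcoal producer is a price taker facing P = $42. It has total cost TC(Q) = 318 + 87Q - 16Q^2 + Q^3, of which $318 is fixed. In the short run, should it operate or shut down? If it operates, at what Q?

From TC, MC = TC'(Q) = 87 - 32Q + 3Q^2 and AVC = VC/Q = 87 - 16Q + Q^2.
The AVC parabola has its vertex at Q = 16/2 = 8, where AVC = 87 - 16·8 + 8^2 = $23.
Because $42 ≥ $23, revenue can cover variable cost; the firm operates.
Solving P = MC: 45 - 32Q + 3Q^2 = 0 ⇒ Q = 5/3 or 9. On the upward-sloping branch, Q* = 9.
Check: AVC at Q = 9 is $24 ≤ P, so revenue covers variable cost.
Profit = P·Q − TC = 42·9 − 534 = -$156, a loss, but smaller than the $318 fixed cost the firm would lose by shutting down.

Produce at Q = 9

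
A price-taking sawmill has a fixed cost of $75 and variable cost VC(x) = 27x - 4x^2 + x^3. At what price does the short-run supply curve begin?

Short-run supply begins at min AVC. From VC = 27x - 4x^2 + x^3, AVC = 27 - 4x + x^2.
At the minimum of AVC, MC = AVC. MC = 27 - 8x + 3x^2; setting MC = AVC gives 2x^2 - 4x = 0, so x = 2. min AVC = 23.
For P < $23 the firm produces nothing.

$23 per unit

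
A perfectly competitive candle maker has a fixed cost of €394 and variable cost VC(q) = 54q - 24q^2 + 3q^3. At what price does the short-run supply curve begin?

The shutdown price is the minimum of AVC. VC = 54q - 24q^2 + 3q^3, so AVC = 54 - 24q + 3q^2.
dAVC/dq = -24 + 6q = 0 gives q = 4. min AVC = 54 - 24·4 + 3·4^2 = 6.
For P < €6 the firm produces nothing.

€6 per unit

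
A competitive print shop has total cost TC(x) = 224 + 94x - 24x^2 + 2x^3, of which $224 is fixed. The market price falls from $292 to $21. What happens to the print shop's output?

MC = 94 - 48x + 6x^2; the shutdown threshold is min AVC = $22 (at x = 6).
With P = $292 above the shutdown price, P = MC gives x = 11.
At P = $21 < min AVC = $22, price no longer covers variable cost at any output, so the firm shuts down: x = 0.

Output falls from 11 to 0 (the firm shuts down)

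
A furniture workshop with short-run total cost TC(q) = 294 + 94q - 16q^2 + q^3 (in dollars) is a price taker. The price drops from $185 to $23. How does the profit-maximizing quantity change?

Output falls from 13 to 0 (the firm shuts down)

MC = 94 - 32q + 3q^2; the shutdown threshold is min AVC = $30 (at q = 8).
At P = $185 ≥ min AVC, set P = MC on the rising branch: q = 13.
At P = $23 < min AVC = $30, price no longer covers variable cost at any output, so the firm shuts down: q = 0.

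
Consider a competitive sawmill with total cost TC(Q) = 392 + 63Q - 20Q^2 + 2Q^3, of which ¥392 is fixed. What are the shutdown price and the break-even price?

Shutdown price = min AVC. AVC = 63 - 20Q + 2Q^2, with vertex at Q = 5 and minimum ¥13.
ATC = 392/Q + 63 - 20Q + 2Q^2. Setting dATC/dQ = −392/Q^2 − 20 + 4Q = 0 gives Q = 7 (since 4·7^3 − 20·7^2 = 392).
min ATC = 392/7 + 63 − 20·7 + 2·7^2 = ¥77. That is the break-even price.
For ¥13 ≤ P < ¥77 the firm produces at a loss; below ¥13 it shuts down.

Shutdown price = ¥13; break-even price = ¥77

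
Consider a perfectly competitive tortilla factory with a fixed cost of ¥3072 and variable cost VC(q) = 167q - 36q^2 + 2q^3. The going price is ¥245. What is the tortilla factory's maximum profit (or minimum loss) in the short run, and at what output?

Profit = -¥368 at q = 13

AVC = 167 - 36q + 2q^2 has its minimum ¥5 at q = 9; price ¥245 clears that bar, so the firm operates.
With MC = 167 - 72q + 6q^2, P = MC on the upward-sloping part at q* = 13.
TR = 245·13 = 3185. TC = 3072 + 481 = 3553. Profit = 3185 − 3553 = -¥368.
That loss of ¥368 beats the ¥3072 the firm would lose by shutting down; producing recovers ¥2704 of fixed cost.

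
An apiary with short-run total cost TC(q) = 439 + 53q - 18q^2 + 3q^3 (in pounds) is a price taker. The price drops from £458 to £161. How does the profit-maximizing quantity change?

MC = 53 - 36q + 9q^2; the shutdown threshold is min AVC = £26 (at q = 3).
With P = £458 above the shutdown price, P = MC gives q = 9.
At P = £161 ≥ min AVC, set P = MC: q = 6. The firm stays open but cuts output.

Output falls from 9 to 6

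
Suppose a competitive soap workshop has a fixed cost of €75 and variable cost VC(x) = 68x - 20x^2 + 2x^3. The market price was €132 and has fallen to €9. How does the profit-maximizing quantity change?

AVC = 68 - 20x + 2x^2, minimized at x = 5 where min AVC = €18. MC = 68 - 40x + 6x^2.
With P = €132 above the shutdown price, P = MC gives x = 8.
At P = €9 < min AVC = €18, price no longer covers variable cost at any output, so the firm shuts down: x = 0.

Output falls from 8 to 0 (the firm shuts down)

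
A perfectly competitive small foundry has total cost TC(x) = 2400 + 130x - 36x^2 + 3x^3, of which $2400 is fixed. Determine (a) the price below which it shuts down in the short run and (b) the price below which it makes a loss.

Shutdown price = $22; break-even price = $310

AVC = 130 - 36x + 3x^2; minimized at x = 6, giving min AVC = $22. That is the shutdown price.
ATC = 2400/x + 130 - 36x + 3x^2. Setting dATC/dx = −2400/x^2 − 36 + 6x = 0 gives x = 10 (since 6·10^3 − 36·10^2 = 2400).
min ATC = 2400/10 + 130 − 36·10 + 3·10^2 = $310. That is the break-even price.
For $22 ≤ P < $310 the firm produces at a loss; below $22 it shuts down.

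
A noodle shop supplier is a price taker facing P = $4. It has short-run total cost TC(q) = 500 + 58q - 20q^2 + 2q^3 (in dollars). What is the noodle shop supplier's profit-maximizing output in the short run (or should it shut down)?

From TC, MC = TC'(q) = 58 - 40q + 6q^2 and AVC = VC/q = 58 - 20q + 2q^2.
AVC is minimized where dAVC/dq = -20 + 4q = 0, at q = 5; min AVC = 58 - 20·5 + 2·5^2 = $8.
With P < min AVC ($4 < $8), every unit sold adds to the loss.
Shutting down limits the loss to fixed cost, $500.

Shut down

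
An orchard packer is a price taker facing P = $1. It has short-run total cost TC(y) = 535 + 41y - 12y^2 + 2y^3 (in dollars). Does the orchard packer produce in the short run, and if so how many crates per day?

Strip out fixed cost: VC = 41y - 12y^2 + 2y^3. Then AVC = 41 - 12y + 2y^2 and MC = 41 - 24y + 6y^2.
AVC is minimized where dAVC/dy = -12 + 4y = 0, at y = 3; min AVC = 41 - 12·3 + 2·3^2 = $23.
P = $1 lies below min AVC = $23; no output level covers variable cost.
Best response: produce nothing and absorb the $535 fixed cost.

Shut down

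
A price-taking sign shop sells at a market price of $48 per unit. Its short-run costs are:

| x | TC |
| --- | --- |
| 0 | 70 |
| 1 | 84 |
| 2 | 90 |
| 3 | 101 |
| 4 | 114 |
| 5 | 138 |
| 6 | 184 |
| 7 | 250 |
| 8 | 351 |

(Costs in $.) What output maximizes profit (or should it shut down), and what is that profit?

Profit at each row (π = 48x − TC): x=0: -70; x=1: -36; x=2: 6; x=3: 43; x=4: 78; x=5: 102; x=6: 104; x=7: 86; x=8: 33.
Profit is maximized at x = 6. AVC there is 114/6 = $19 ≤ P, so producing beats shutting down (which would give -$70).

x = 6; profit = $104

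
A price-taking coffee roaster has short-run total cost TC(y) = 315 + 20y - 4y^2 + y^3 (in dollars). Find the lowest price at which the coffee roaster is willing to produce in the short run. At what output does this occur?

$16 per unit, at y = 2

The firm shuts down when price falls below the minimum of average variable cost. AVC = VC/y = 20 - 4y + y^2.
dAVC/dy = -4 + 2y = 0 gives y = 2. min AVC = 20 - 4·2 + 2^2 = 16.
The firm shuts down for any P below $16.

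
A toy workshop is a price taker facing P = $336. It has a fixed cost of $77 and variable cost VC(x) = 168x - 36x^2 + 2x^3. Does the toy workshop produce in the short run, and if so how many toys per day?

Strip out fixed cost: VC = 168x - 36x^2 + 2x^3. Then AVC = 168 - 36x + 2x^2 and MC = 168 - 72x + 6x^2.
AVC is minimized where dAVC/dx = -36 + 4x = 0, at x = 9; min AVC = 168 - 36·9 + 2·9^2 = $6.
P = $336 exceeds min AVC = $6, so the firm stays open.
Set P = MC: 336 = 168 - 72x + 6x^2 → -168 - 72x + 6x^2 = 0. The roots are x = -2 and x = 14; the profit-maximizing output is on the rising part of MC, so x* = 14.
Check: AVC at x = 14 is $56 ≤ P, so revenue covers variable cost.
Profit = P·x − TC = 336·14 − 861 = $3843.

Produce at x = 14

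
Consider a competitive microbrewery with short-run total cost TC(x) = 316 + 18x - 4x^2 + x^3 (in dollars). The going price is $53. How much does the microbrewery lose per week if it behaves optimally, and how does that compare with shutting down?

Profit = -$166 at x = 5

AVC = 18 - 4x + x^2 has its minimum $14 at x = 2; price $53 clears that bar, so the firm operates.
MC = 18 - 8x + 3x^2. Setting P = MC and taking the root on the rising branch gives x* = 5.
TR = 53·5 = 265. TC = 316 + 115 = 431. Profit = 265 − 431 = -$166.
That loss of $166 beats the $316 the firm would lose by shutting down; producing recovers $150 of fixed cost.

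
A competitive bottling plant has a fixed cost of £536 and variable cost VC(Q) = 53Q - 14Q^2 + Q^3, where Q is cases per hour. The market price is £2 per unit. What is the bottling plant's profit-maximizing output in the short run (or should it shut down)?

Variable cost is VC = 53Q - 14Q^2 + Q^3, so AVC = VC/Q = 53 - 14Q + Q^2 and MC = dTC/dQ = 53 - 28Q + 3Q^2.
AVC is minimized where dAVC/dQ = -14 + 2Q = 0, at Q = 7; min AVC = 53 - 14·7 + 7^2 = £4.
With P < min AVC (£2 < £4), every unit sold adds to the loss.
Shutting down limits the loss to fixed cost, £536.

Shut down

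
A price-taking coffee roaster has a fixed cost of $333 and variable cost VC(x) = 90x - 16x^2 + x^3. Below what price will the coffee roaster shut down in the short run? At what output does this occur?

$26 per unit, at x = 8

The shutdown price is the minimum of AVC. VC = 90x - 16x^2 + x^3, so AVC = 90 - 16x + x^2.
dAVC/dx = -16 + 2x = 0 gives x = 8. min AVC = 90 - 16·8 + 8^2 = 26.
So the shutdown price is $26.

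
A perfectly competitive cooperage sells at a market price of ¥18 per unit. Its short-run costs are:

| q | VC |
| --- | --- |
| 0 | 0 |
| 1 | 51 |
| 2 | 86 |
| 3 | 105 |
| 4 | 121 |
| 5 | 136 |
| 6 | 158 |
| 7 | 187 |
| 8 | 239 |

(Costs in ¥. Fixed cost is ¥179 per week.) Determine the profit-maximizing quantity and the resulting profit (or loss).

Profit at each row (π = 18q − TC): q=0: -179; q=1: -212; q=2: -229; q=3: -230; q=4: -228; q=5: -225; q=6: -229; q=7: -240; q=8: -274.
Profit is highest at q = 0. Equivalently, the lowest AVC in the table is 158/6 ≈ ¥26.33 at q = 6, and P = ¥18 falls below it — price never covers variable cost, so the firm shuts down and loses only its fixed cost.

q = 0 (shut down); profit = -¥179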